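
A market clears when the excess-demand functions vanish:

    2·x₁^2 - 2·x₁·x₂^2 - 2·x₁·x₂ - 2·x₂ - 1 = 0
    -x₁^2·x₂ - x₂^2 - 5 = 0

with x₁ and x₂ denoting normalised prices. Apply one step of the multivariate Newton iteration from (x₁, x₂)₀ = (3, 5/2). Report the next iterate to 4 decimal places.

At (3, 5/2): F = (-40.5000, -33.7500).
Jacobian J = [[4·x₁ - 2·x₂^2 - 2·x₂, -4·x₁·x₂ - 2·x₁ - 2], [-2·x₁·x₂, -x₁^2 - 2·x₂]].
At the point, J = [[-5.5000, -38.0000], [-15.0000, -14.0000]] (det J = -493.0000).
Solving J·Δ = −F gives Δ = (-1.4513, -0.8557).
Then the next iterate is (x₁, x₂)₁ = (1.5487, 1.6443).

(1.5487, 1.6443)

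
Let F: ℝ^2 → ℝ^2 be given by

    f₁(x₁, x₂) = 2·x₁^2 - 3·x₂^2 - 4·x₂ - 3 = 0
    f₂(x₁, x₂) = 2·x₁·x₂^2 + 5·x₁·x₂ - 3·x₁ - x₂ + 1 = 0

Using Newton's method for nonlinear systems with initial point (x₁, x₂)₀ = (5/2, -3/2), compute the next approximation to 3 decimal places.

At (5/2, -3/2): F = (8.750, -12.500).
Jacobian J = [[4·x₁, -6·x₂ - 4], [2·x₂^2 + 5·x₂ - 3, 4·x₁·x₂ + 5·x₁ - 1]].
At the point, J = [[10.000, 5.000], [-6.000, -3.500]] (det J = -5.000).
Solving J·Δ = −F gives Δ = (6.375, -14.500).
Then the next iterate is (x₁, x₂)₁ = (8.875, -16.000).

(8.875, -16.000)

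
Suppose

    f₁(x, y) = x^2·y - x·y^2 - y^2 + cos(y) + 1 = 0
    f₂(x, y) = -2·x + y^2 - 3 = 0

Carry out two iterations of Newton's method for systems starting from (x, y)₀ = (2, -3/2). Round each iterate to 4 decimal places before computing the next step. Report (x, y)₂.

At (2, -3/2): F = (-11.679263, -4.7500).
Jacobian J = [[2·x·y - y^2, x^2 - 2·x·y - 2·y - sin(y)], [-2, 2·y]].
At the point, J = [[-8.2500, 13.997495], [-2.0000, -3.0000]] (det J = 52.744990).
Solving J·Δ = −F gives Δ = (-1.9248, -0.3001).
Then the next iterate is (x, y)₁ = (0.0752, -1.8001).
Round to (0.0752, -1.8001) and repeat: F = (-2.721514, 0.089960), J = [[-3.511095, 4.850415], [-2.0000, -3.6002]].
Δ = (-0.4190, 0.2578), so (x, y)₂ = (-0.3438, -1.5423).

(-0.3438, -1.5423)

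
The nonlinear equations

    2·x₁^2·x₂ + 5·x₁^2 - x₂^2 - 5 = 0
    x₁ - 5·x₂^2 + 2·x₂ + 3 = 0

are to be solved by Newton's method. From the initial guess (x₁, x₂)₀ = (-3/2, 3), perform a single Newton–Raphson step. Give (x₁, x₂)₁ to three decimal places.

(-1.114, 1.675)

At (-3/2, 3): F = (10.750, -37.500).
Jacobian J = [[4·x₁·x₂ + 10·x₁, 2·x₁^2 - 2·x₂], [1, -10·x₂ + 2]].
At the point, J = [[-33.000, -1.500], [1.000, -28.000]] (det J = 925.500).
Solving J·Δ = −F gives Δ = (0.386, -1.325).
Then the next iterate is (x₁, x₂)₁ = (-1.114, 1.675).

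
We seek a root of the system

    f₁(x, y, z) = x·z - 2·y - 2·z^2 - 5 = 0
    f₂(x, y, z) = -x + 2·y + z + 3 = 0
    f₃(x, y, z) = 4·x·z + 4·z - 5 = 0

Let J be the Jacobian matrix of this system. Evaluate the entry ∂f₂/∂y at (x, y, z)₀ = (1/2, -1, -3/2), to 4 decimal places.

2.0000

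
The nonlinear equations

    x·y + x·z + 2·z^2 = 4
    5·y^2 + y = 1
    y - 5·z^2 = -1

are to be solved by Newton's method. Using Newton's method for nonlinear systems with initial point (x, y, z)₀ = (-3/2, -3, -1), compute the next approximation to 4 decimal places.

At (-3/2, -3, -1): F = (4.0000, 41.0000, -7.0000).
Jacobian J = [[y + z, x, x + 4·z], [0, 10·y + 1, 0], [0, 1, -10·z]].
At the point, J = [[-4.0000, -1.5000, -5.5000], [0.0000, -29.0000, 0.0000], [0.0000, 1.0000, 10.0000]] (det J = 1160.0000).
Solving J·Δ = −F gives Δ = (-0.2983, 1.4138, 0.5586).
Then the next iterate is (x, y, z)₁ = (-1.7983, -1.5862, -0.4414).

(-1.7983, -1.5862, -0.4414)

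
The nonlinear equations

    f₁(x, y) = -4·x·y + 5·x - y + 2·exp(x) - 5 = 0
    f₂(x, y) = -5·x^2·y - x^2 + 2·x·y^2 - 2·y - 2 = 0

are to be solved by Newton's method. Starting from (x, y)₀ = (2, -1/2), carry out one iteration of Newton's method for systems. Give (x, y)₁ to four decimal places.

(0.8631, -0.5535)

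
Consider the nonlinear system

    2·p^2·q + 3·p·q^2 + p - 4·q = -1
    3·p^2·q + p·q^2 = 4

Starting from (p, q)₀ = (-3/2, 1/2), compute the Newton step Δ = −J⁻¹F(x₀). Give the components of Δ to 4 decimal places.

(-0.4761, -0.1950)

At (-3/2, 1/2): F = (-1.3750, -1.0000).
Jacobian J = [[4·p·q + 3·q^2 + 1, 2·p^2 + 6·p·q - 4], [6·p·q + q^2, 3·p^2 + 2·p·q]].
At the point, J = [[-1.2500, -4.0000], [-4.2500, 5.2500]] (det J = -23.5625).
Solving J·Δ = −F gives Δ = (-0.4761, -0.1950).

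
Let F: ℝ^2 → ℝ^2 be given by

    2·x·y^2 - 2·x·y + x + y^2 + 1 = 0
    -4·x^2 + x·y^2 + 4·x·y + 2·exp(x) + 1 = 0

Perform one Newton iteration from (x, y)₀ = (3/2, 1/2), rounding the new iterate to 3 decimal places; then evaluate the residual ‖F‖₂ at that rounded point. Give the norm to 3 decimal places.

0.477

At (3/2, 1/2): F = (2.000, 4.33838).
Jacobian J = [[2·y^2 - 2·y + 1, 4·x·y - 2·x + 2·y], [-8·x + y^2 + 4·y + 2·exp(x), 2·x·y + 4·x]].
At the point, J = [[0.500, 1.000], [-0.78662, 7.500]] (det J = 4.53662).
Solving J·Δ = −F gives Δ = (-2.350, -0.825).
Then the next iterate is (x, y)₁ = (-0.850, -0.325).
Re-evaluating at (-0.850, -0.325): F = (-0.47644, -0.01995), so ‖F‖₂ = 0.477.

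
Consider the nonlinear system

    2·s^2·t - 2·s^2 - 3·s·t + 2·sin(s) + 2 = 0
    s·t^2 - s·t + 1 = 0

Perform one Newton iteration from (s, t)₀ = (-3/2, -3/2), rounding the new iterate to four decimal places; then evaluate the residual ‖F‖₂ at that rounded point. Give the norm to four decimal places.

4.2630

At (-3/2, -3/2): F = (-17.994990, -4.6250).
Jacobian J = [[4·s·t - 4·s - 3·t + 2·cos(s), 2·s^2 - 3·s], [t^2 - t, 2·s·t - s]].
At the point, J = [[19.641474, 9.0000], [3.7500, 6.0000]] (det J = 84.098846).
Solving J·Δ = −F gives Δ = (0.7889, 0.2778).
Then the next iterate is (s, t)₁ = (-0.7111, -1.2222).
Re-evaluating at (-0.7111, -1.2222): F = (-4.160024, -0.931328), so ‖F‖₂ = 4.2630.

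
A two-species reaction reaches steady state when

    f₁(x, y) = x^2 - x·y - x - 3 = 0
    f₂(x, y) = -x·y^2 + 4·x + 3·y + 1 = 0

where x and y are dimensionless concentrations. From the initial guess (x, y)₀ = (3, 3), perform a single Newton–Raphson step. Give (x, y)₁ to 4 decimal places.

(4.6667, 2.1111)

At (3, 3): F = (-6.0000, -5.0000).
Jacobian J = [[2·x - y - 1, -x], [-y^2 + 4, -2·x·y + 3]].
At the point, J = [[2.0000, -3.0000], [-5.0000, -15.0000]] (det J = -45.0000).
Solving J·Δ = −F gives Δ = (1.6667, -0.8889).
Then the next iterate is (x, y)₁ = (4.6667, 2.1111).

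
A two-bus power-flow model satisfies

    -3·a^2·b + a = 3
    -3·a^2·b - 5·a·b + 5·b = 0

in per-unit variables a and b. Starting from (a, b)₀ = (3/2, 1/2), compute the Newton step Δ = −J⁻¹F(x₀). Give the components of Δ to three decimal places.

At (3/2, 1/2): F = (-4.875, -4.625).
Jacobian J = [[-6·a·b + 1, -3·a^2], [-6·a·b - 5·b, -3·a^2 - 5·a + 5]].
At the point, J = [[-3.500, -6.750], [-7.000, -9.250]] (det J = -14.875).
Solving J·Δ = −F gives Δ = (0.933, -1.206).

(0.933, -1.206)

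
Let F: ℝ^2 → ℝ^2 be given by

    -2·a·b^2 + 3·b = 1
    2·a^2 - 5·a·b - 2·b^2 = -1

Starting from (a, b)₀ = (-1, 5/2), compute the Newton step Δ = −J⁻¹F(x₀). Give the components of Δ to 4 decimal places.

(0.4838, -0.9964)

At (-1, 5/2): F = (19.0000, 3.0000).
Jacobian J = [[-2·b^2, -4·a·b + 3], [4·a - 5·b, -5·a - 4·b]].
At the point, J = [[-12.5000, 13.0000], [-16.5000, -5.0000]] (det J = 277.0000).
Solving J·Δ = −F gives Δ = (0.4838, -0.9964).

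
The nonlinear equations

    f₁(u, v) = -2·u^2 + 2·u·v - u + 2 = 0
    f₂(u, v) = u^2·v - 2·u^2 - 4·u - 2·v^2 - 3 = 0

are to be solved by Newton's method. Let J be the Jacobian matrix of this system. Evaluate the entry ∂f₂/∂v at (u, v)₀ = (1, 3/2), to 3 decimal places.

-5.000

∂f₂/∂v = u^2 - 4·v.
At (1, 3/2) this is -5.000.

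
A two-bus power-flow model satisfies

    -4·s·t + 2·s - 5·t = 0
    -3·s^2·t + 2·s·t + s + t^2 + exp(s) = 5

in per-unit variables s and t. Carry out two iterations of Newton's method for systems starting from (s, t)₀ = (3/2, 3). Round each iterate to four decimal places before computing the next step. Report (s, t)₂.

(2.4827, 0.1375)

At (3/2, 3): F = (-30.0000, -1.268311).
Jacobian J = [[-4·t + 2, -4·s - 5], [-6·s·t + 2·t + exp(s) + 1, -3·s^2 + 2·s + 2·t]].
At the point, J = [[-10.0000, -11.0000], [-15.518311, 2.2500]] (det J = -193.201420).
Solving J·Δ = −F gives Δ = (-0.4216, -2.3440).
Then the next iterate is (s, t)₁ = (1.0784, 0.6560).
Round to (1.0784, 0.6560) and repeat: F = (-3.952922, -1.425110), J = [[-0.6240, -9.3136], [1.007389, -0.020040]].
Δ = (1.4043, -0.5185), so (s, t)₂ = (2.4827, 0.1375).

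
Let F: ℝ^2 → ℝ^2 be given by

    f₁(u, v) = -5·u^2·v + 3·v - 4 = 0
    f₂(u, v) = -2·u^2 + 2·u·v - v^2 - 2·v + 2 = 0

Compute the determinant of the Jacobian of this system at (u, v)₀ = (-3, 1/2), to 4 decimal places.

J = [[-10·u·v, -5·u^2 + 3], [-4·u + 2·v, 2·u - 2·v - 2]].
At the point, J = [[15.0000, -42.0000], [13.0000, -9.0000]].
det J = 411.0000.

411.0000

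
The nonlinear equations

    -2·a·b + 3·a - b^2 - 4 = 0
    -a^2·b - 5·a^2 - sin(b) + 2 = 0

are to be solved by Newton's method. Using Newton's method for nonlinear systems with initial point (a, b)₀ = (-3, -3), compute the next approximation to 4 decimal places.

At (-3, -3): F = (-40.0000, -15.858880).
Jacobian J = [[-2·b + 3, -2·a - 2·b], [-2·a·b - 10·a, -a^2 - cos(b)]].
At the point, J = [[9.0000, 12.0000], [12.0000, -8.010008]] (det J = -216.090068).
Solving J·Δ = −F gives Δ = (2.3634, 1.5608).
Then the next iterate is (a, b)₁ = (-0.6366, -1.4392).

(-0.6366, -1.4392)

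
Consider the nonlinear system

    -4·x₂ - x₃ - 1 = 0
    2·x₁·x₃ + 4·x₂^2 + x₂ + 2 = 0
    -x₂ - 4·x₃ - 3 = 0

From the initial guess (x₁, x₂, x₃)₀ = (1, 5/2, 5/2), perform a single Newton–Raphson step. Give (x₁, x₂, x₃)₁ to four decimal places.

(6.1733, -0.0667, -0.7333)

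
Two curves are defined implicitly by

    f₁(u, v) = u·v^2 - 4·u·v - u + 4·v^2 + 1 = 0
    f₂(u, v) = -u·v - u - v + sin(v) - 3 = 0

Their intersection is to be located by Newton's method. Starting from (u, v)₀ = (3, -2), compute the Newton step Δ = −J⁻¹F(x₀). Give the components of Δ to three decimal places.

At (3, -2): F = (50.000, 1.09070).
Jacobian J = [[v^2 - 4·v - 1, 2·u·v - 4·u + 8·v], [-v - 1, -u + cos(v) - 1]].
At the point, J = [[11.000, -40.000], [1.000, -4.41615]] (det J = -8.57762).
Solving J·Δ = −F gives Δ = (-20.656, -4.430).

(-20.656, -4.430)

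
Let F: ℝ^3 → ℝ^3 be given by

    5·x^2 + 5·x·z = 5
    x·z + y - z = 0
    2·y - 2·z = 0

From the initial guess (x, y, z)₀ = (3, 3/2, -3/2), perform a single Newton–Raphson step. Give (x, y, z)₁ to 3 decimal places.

(1.667, -0.667, -0.667)

At (3, 3/2, -3/2): F = (17.500, -1.500, 6.000).
Jacobian J = [[10·x + 5·z, 0, 5·x], [z, 1, x - 1], [0, 2, -2]].
At the point, J = [[22.500, 0.000, 15.000], [-1.500, 1.000, 2.000], [0.000, 2.000, -2.000]] (det J = -180.000).
Solving J·Δ = −F gives Δ = (-1.333, -2.167, 0.833).
Then the next iterate is (x, y, z)₁ = (1.667, -0.667, -0.667).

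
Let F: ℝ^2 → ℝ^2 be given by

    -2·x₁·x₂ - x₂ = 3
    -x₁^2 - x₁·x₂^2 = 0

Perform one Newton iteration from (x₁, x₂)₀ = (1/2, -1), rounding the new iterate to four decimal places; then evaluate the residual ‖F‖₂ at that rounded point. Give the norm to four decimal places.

At (1/2, -1): F = (-1.0000, -0.7500).
Jacobian J = [[-2·x₂, -2·x₁ - 1], [-2·x₁ - x₂^2, -2·x₁·x₂]].
At the point, J = [[2.0000, -2.0000], [-2.0000, 1.0000]] (det J = -2.0000).
Solving J·Δ = −F gives Δ = (-1.2500, -1.7500).
Then the next iterate is (x₁, x₂)₁ = (-0.7500, -2.7500).
Re-evaluating at (-0.7500, -2.7500): F = (-4.3750, 5.109375), so ‖F‖₂ = 6.7265.

6.7265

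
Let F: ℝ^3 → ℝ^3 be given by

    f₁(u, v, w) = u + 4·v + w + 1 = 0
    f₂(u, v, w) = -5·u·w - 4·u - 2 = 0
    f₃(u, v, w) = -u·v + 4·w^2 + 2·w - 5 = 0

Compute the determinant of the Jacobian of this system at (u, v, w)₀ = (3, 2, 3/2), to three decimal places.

753.500

J = [[1, 4, 1], [-5·w - 4, 0, -5·u], [-v, -u, 8·w + 2]].
At the point, J = [[1.000, 4.000, 1.000], [-11.500, 0.000, -15.000], [-2.000, -3.000, 14.000]].
det J = 753.500.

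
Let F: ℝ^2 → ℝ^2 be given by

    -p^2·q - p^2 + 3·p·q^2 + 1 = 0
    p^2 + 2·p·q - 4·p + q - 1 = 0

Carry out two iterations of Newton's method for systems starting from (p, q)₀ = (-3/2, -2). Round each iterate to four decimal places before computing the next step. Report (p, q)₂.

(-0.3539, -1.2686)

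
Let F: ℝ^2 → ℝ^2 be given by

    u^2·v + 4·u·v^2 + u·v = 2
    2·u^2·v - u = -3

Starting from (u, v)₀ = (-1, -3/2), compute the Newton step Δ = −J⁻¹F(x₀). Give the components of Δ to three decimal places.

At (-1, -3/2): F = (-11.000, 1.000).
Jacobian J = [[2·u·v + 4·v^2 + v, u^2 + 8·u·v + u], [4·u·v - 1, 2·u^2]].
At the point, J = [[10.500, 12.000], [5.000, 2.000]] (det J = -39.000).
Solving J·Δ = −F gives Δ = (-0.872, 1.679).

(-0.872, 1.679)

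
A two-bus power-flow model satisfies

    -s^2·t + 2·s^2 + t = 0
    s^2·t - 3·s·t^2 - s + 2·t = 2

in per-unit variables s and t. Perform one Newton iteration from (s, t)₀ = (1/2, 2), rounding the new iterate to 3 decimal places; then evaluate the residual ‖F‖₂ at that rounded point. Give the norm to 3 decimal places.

6.879

At (1/2, 2): F = (2.000, -4.000).
Jacobian J = [[-2·s·t + 4·s, -s^2 + 1], [2·s·t - 3·t^2 - 1, s^2 - 6·s·t + 2]].
At the point, J = [[0.000, 0.750], [-11.000, -3.750]] (det J = 8.250).
Solving J·Δ = −F gives Δ = (0.545, -2.667).
Then the next iterate is (s, t)₁ = (1.045, -0.667).
Re-evaluating at (1.045, -0.667): F = (2.24543, -6.50211), so ‖F‖₂ = 6.879.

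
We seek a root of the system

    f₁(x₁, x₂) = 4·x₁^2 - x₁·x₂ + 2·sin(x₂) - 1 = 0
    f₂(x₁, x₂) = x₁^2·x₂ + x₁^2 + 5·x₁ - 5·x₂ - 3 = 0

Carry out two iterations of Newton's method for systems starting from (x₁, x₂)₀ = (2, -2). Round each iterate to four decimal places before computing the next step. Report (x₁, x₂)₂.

At (2, -2): F = (17.181405, 13.0000).
Jacobian J = [[8·x₁ - x₂, -x₁ + 2·cos(x₂)], [2·x₁·x₂ + 2·x₁ + 5, x₁^2 - 5]].
At the point, J = [[18.0000, -2.832294], [1.0000, -1.0000]] (det J = -15.167706).
Solving J·Δ = −F gives Δ = (1.2948, 14.2948).
Then the next iterate is (x₁, x₂)₁ = (3.2948, 12.2948).
Round to (3.2948, 12.2948) and repeat: F = (1.377431, 96.324454), J = [[14.0636, -1.368098], [92.607414, 5.855707]].
Δ = (-0.6690, -5.8700), so (x₁, x₂)₂ = (2.6258, 6.4248).

(2.6258, 6.4248)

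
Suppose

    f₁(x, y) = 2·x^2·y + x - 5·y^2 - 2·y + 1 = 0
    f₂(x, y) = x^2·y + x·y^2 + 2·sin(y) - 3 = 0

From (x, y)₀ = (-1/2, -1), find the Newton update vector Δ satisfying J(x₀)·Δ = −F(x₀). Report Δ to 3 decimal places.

At (-1/2, -1): F = (-3.000, -5.43294).
Jacobian J = [[4·x·y + 1, 2·x^2 - 10·y - 2], [2·x·y + y^2, x^2 + 2·x·y + 2·cos(y)]].
At the point, J = [[3.000, 8.500], [2.000, 2.33060]] (det J = -10.00819).
Solving J·Δ = −F gives Δ = (3.916, -1.029).

(3.916, -1.029)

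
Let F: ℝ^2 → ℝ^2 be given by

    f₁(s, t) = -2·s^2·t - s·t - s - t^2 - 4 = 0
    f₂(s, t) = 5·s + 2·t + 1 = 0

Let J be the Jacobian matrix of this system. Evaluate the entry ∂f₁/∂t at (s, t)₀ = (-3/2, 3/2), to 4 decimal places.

∂f₁/∂t = -2·s^2 - s - 2·t.
At (-3/2, 3/2) this is -6.0000.

-6.0000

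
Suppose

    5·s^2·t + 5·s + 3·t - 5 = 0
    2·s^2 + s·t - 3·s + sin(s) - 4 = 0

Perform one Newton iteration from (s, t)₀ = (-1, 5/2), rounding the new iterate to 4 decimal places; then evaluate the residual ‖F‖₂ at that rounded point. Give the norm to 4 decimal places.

2.7302

At (-1, 5/2): F = (10.0000, -2.341471).
Jacobian J = [[10·s·t + 5, 5·s^2 + 3], [4·s + t + cos(s) - 3, s]].
At the point, J = [[-20.0000, 8.0000], [-3.959698, -1.0000]] (det J = 51.677582).
Solving J·Δ = −F gives Δ = (-0.1690, -1.6724).
Then the next iterate is (s, t)₁ = (-1.1690, 0.8276).
Re-evaluating at (-1.1690, 0.8276): F = (-2.707371, 0.352298), so ‖F‖₂ = 2.7302.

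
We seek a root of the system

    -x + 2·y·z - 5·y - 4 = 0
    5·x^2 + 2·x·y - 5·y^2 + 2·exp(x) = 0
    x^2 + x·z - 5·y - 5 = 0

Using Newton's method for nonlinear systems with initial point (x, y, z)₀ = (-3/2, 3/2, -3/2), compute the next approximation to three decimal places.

At (-3/2, 3/2, -3/2): F = (-14.500, -4.05374, -8.000).
Jacobian J = [[-1, 2·z - 5, 2·y], [10·x + 2·y + 2·exp(x), 2·x - 10·y, 0], [2·x + z, -5, x]].
At the point, J = [[-1.000, -8.000, 3.000], [-11.55374, -18.000, 0.000], [-4.500, -5.000, -1.500]] (det J = 41.95097).
Solving J·Δ = −F gives Δ = (17.021, -11.151, -19.228).
Then the next iterate is (x, y, z)₁ = (15.521, -9.651, -20.728).

(15.521, -9.651, -20.728)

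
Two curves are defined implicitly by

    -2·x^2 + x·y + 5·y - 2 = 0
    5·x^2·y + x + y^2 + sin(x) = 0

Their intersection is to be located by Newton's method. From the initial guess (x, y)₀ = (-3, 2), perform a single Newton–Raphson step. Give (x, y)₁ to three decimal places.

(-1.802, 1.613)

At (-3, 2): F = (-16.000, 90.85888).
Jacobian J = [[-4·x + y, x + 5], [10·x·y + cos(x) + 1, 5·x^2 + 2·y]].
At the point, J = [[14.000, 2.000], [-59.98999, 49.000]] (det J = 805.97998).
Solving J·Δ = −F gives Δ = (1.198, -0.387).
Then the next iterate is (x, y)₁ = (-1.802, 1.613).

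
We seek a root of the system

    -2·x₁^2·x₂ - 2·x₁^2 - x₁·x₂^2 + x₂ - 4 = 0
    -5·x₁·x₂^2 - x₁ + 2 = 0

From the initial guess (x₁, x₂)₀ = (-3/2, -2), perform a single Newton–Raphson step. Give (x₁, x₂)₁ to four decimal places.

(-3.3234, 0.3930)

At (-3/2, -2): F = (4.5000, 33.5000).
Jacobian J = [[-4·x₁·x₂ - 4·x₁ - x₂^2, -2·x₁^2 - 2·x₁·x₂ + 1], [-5·x₂^2 - 1, -10·x₁·x₂]].
At the point, J = [[-10.0000, -9.5000], [-21.0000, -30.0000]] (det J = 100.5000).
Solving J·Δ = −F gives Δ = (-1.8234, 2.3930).
Then the next iterate is (x₁, x₂)₁ = (-3.3234, 0.3930).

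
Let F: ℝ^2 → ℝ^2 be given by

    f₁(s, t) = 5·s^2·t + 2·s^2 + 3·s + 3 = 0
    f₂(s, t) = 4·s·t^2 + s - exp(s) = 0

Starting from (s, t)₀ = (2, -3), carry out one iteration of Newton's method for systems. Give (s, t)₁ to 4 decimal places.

At (2, -3): F = (-43.0000, 66.610944).
Jacobian J = [[10·s·t + 4·s + 3, 5·s^2], [4·t^2 - exp(s) + 1, 8·s·t]].
At the point, J = [[-49.0000, 20.0000], [29.610944, -48.0000]] (det J = 1759.781122).
Solving J·Δ = −F gives Δ = (-0.4158, 1.1312).
Then the next iterate is (s, t)₁ = (1.5842, -1.8688).

(1.5842, -1.8688)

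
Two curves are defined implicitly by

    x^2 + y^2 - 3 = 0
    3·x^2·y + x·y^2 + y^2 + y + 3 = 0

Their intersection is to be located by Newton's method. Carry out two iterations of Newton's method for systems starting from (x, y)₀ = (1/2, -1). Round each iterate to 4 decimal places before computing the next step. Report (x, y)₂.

At (1/2, -1): F = (-1.7500, 2.7500).
Jacobian J = [[2·x, 2·y], [6·x·y + y^2, 3·x^2 + 2·x·y + 2·y + 1]].
At the point, J = [[1.0000, -2.0000], [-2.0000, -1.2500]] (det J = -5.2500).
Solving J·Δ = −F gives Δ = (1.4643, -0.1429).
Then the next iterate is (x, y)₁ = (1.9643, -1.1429).
Round to (1.9643, -1.1429) and repeat: F = (2.164695, -7.500422), J = [[3.9286, -2.2858], [-12.163770, 5.799627]].
Δ = (-0.9144, -0.6246), so (x, y)₂ = (1.0499, -1.7675).

(1.0499, -1.7675)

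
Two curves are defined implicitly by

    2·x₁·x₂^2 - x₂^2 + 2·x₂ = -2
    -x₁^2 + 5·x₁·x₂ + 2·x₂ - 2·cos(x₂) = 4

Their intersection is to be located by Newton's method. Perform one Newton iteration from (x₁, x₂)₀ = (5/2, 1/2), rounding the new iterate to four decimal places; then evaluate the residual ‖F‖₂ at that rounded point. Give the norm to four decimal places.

9.3052

At (5/2, 1/2): F = (4.0000, -4.755165).
Jacobian J = [[2·x₂^2, 4·x₁·x₂ - 2·x₂ + 2], [-2·x₁ + 5·x₂, 5·x₁ + 2·sin(x₂) + 2]].
At the point, J = [[0.5000, 6.0000], [-2.5000, 15.458851]] (det J = 22.729426).
Solving J·Δ = −F gives Δ = (-3.9757, -0.3354).
Then the next iterate is (x₁, x₂)₁ = (-1.4757, 0.1646).
Re-evaluating at (-1.4757, 0.1646): F = (2.222144, -9.035960), so ‖F‖₂ = 9.3052.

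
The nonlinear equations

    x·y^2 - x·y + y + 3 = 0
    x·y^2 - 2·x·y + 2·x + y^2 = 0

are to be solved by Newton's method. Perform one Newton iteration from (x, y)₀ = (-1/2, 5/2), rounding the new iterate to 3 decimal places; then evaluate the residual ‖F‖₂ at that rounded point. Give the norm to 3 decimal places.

At (-1/2, 5/2): F = (3.625, 4.625).
Jacobian J = [[y^2 - y, 2·x·y - x + 1], [y^2 - 2·y + 2, 2·x·y - 2·x + 2·y]].
At the point, J = [[3.750, -1.000], [3.250, 3.500]] (det J = 16.375).
Solving J·Δ = −F gives Δ = (-1.057, -0.340).
Then the next iterate is (x, y)₁ = (-1.557, 2.160).
Re-evaluating at (-1.557, 2.160): F = (1.25878, 1.01350), so ‖F‖₂ = 1.616.

1.616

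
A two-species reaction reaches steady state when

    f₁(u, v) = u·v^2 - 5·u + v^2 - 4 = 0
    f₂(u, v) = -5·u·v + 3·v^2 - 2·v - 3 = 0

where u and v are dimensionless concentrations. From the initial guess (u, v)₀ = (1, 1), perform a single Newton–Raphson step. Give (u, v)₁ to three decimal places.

(-0.458, 1.292)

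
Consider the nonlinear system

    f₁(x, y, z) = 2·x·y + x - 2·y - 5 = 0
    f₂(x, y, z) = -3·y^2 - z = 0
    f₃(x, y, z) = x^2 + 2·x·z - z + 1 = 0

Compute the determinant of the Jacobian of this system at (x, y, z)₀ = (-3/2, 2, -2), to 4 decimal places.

205.0000

J = [[2·y + 1, 2·x - 2, 0], [0, -6·y, -1], [2·x + 2·z, 0, 2·x - 1]].
At the point, J = [[5.0000, -5.0000, 0.0000], [0.0000, -12.0000, -1.0000], [-7.0000, 0.0000, -4.0000]].
det J = 205.0000.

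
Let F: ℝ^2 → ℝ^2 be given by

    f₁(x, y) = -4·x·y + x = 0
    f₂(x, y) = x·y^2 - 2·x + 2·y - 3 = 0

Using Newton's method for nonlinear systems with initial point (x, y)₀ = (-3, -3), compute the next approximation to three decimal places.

(-0.614, -2.335)

At (-3, -3): F = (-39.000, -30.000).
Jacobian J = [[-4·y + 1, -4·x], [y^2 - 2, 2·x·y + 2]].
At the point, J = [[13.000, 12.000], [7.000, 20.000]] (det J = 176.000).
Solving J·Δ = −F gives Δ = (2.386, 0.665).
Then the next iterate is (x, y)₁ = (-0.614, -2.335).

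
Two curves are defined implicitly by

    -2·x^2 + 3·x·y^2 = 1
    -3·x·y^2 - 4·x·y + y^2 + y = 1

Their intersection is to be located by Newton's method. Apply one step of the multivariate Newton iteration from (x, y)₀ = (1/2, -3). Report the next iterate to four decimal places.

At (1/2, -3): F = (12.0000, -2.5000).
Jacobian J = [[-4·x + 3·y^2, 6·x·y], [-3·y^2 - 4·y, -6·x·y - 4·x + 2·y + 1]].
At the point, J = [[25.0000, -9.0000], [-15.0000, 2.0000]] (det J = -85.0000).
Solving J·Δ = −F gives Δ = (0.0176, 1.3824).
Then the next iterate is (x, y)₁ = (0.5176, -1.6176).

(0.5176, -1.6176)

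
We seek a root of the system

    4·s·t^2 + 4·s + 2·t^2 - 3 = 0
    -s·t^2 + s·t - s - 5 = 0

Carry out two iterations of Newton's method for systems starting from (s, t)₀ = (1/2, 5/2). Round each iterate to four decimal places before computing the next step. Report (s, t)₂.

(-0.9951, 4.3380)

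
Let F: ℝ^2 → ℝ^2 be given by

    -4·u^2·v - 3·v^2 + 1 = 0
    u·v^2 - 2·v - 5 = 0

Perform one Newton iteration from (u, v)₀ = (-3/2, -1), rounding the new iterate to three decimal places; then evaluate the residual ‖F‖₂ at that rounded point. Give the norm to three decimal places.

145.848

At (-3/2, -1): F = (7.000, -4.500).
Jacobian J = [[-8·u·v, -4·u^2 - 6·v], [v^2, 2·u·v - 2]].
At the point, J = [[-12.000, -3.000], [1.000, 1.000]] (det J = -9.000).
Solving J·Δ = −F gives Δ = (-0.722, 5.222).
Then the next iterate is (u, v)₁ = (-2.222, 4.222).
Re-evaluating at (-2.222, 4.222): F = (-135.85670, -53.05178), so ‖F‖₂ = 145.848.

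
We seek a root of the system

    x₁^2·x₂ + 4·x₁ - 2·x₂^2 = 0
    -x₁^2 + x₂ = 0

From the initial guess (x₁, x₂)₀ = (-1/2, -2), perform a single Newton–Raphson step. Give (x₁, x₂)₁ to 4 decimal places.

At (-1/2, -2): F = (-10.5000, -2.2500).
Jacobian J = [[2·x₁·x₂ + 4, x₁^2 - 4·x₂], [-2·x₁, 1]].
At the point, J = [[6.0000, 8.2500], [1.0000, 1.0000]] (det J = -2.2500).
Solving J·Δ = −F gives Δ = (3.5833, -1.3333).
Then the next iterate is (x₁, x₂)₁ = (3.0833, -3.3333).

(3.0833, -3.3333)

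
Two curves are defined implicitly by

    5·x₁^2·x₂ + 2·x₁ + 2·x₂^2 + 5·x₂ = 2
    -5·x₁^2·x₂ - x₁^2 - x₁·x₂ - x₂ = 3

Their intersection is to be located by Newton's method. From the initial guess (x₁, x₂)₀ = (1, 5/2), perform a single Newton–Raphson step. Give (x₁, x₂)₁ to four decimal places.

At (1, 5/2): F = (37.5000, -21.5000).
Jacobian J = [[10·x₁·x₂ + 2, 5·x₁^2 + 4·x₂ + 5], [-10·x₁·x₂ - 2·x₁ - x₂, -5·x₁^2 - x₁ - 1]].
At the point, J = [[27.0000, 20.0000], [-29.5000, -7.0000]] (det J = 401.0000).
Solving J·Δ = −F gives Δ = (-0.4177, -1.3111).
Then the next iterate is (x₁, x₂)₁ = (0.5823, 1.1889).

(0.5823, 1.1889)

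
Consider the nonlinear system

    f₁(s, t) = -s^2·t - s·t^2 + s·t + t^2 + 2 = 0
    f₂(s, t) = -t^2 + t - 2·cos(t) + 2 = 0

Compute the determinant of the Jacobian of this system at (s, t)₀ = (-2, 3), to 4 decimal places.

J = [[-2·s·t - t^2 + t, -s^2 - 2·s·t + s + 2·t], [0, -2·t + 2·sin(t) + 1]].
At the point, J = [[6.0000, 12.0000], [0.0000, -4.717760]].
det J = -28.3066.

-28.3066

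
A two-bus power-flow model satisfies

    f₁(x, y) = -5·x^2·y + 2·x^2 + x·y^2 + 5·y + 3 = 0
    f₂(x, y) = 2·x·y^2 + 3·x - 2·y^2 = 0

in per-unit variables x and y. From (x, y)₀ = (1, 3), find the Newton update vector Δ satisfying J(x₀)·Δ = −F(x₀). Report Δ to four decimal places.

At (1, 3): F = (14.0000, 3.0000).
Jacobian J = [[-10·x·y + 4·x + y^2, -5·x^2 + 2·x·y + 5], [2·y^2 + 3, 4·x·y - 4·y]].
At the point, J = [[-17.0000, 6.0000], [21.0000, 0.0000]] (det J = -126.0000).
Solving J·Δ = −F gives Δ = (-0.1429, -2.7381).

(-0.1429, -2.7381)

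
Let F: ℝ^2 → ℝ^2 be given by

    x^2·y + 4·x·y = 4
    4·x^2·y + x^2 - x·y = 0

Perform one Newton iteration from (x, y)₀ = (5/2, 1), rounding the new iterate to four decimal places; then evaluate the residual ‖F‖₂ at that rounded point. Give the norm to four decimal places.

At (5/2, 1): F = (12.2500, 28.7500).
Jacobian J = [[2·x·y + 4·y, x^2 + 4·x], [8·x·y + 2·x - y, 4·x^2 - x]].
At the point, J = [[9.0000, 16.2500], [24.0000, 22.5000]] (det J = -187.5000).
Solving J·Δ = −F gives Δ = (-1.0217, -0.1880).
Then the next iterate is (x, y)₁ = (1.4783, 0.8120).
Re-evaluating at (1.4783, 0.8120): F = (2.576040, 8.083076), so ‖F‖₂ = 8.4836.

8.4836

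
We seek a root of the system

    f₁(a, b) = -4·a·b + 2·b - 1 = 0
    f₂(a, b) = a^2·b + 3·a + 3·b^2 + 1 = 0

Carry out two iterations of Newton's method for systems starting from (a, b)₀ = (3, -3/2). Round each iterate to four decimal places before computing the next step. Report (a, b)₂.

(0.6446, 0.1321)

At (3, -3/2): F = (14.0000, 3.2500).
Jacobian J = [[-4·b, -4·a + 2], [2·a·b + 3, a^2 + 6·b]].
At the point, J = [[6.0000, -10.0000], [-6.0000, 0.0000]] (det J = -60.0000).
Solving J·Δ = −F gives Δ = (0.5417, 1.7250).
Then the next iterate is (a, b)₁ = (3.5417, 0.2250).
Round to (3.5417, 0.2250) and repeat: F = (-3.737530, 14.599294), J = [[-0.9000, -12.1668], [4.593765, 13.893639]].
Δ = (-2.8971, -0.0929), so (a, b)₂ = (0.6446, 0.1321).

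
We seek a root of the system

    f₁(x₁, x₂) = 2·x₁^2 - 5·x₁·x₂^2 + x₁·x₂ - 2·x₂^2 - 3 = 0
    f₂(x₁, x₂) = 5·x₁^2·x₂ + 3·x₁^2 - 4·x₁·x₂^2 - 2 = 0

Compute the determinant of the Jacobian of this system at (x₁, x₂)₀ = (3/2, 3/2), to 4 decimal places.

J = [[4·x₁ - 5·x₂^2 + x₂, -10·x₁·x₂ + x₁ - 4·x₂], [10·x₁·x₂ + 6·x₁ - 4·x₂^2, 5·x₁^2 - 8·x₁·x₂]].
At the point, J = [[-3.7500, -27.0000], [22.5000, -6.7500]].
det J = 632.8125.

632.8125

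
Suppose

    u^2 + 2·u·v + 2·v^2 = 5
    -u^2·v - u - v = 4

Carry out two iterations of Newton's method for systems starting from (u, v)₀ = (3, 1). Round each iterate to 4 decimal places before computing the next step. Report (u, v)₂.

(4.4824, -3.7672)

At (3, 1): F = (12.0000, -17.0000).
Jacobian J = [[2·u + 2·v, 2·u + 4·v], [-2·u·v - 1, -u^2 - 1]].
At the point, J = [[8.0000, 10.0000], [-7.0000, -10.0000]] (det J = -10.0000).
Solving J·Δ = −F gives Δ = (5.0000, -5.2000).
Then the next iterate is (u, v)₁ = (8.0000, -4.2000).
Round to (8.0000, -4.2000) and repeat: F = (27.0800, 261.0000), J = [[7.6000, -0.8000], [66.2000, -65.0000]].
Δ = (-3.5176, 0.4328), so (u, v)₂ = (4.4824, -3.7672).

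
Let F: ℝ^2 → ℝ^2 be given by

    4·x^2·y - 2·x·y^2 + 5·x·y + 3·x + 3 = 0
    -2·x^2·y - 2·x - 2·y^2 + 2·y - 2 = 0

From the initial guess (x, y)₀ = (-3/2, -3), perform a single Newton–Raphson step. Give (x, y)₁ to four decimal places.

At (-3/2, -3): F = (21.0000, -9.5000).
Jacobian J = [[8·x·y - 2·y^2 + 5·y + 3, 4·x^2 - 4·x·y + 5·x], [-4·x·y - 2, -2·x^2 - 4·y + 2]].
At the point, J = [[6.0000, -16.5000], [-20.0000, 9.5000]] (det J = -273.0000).
Solving J·Δ = −F gives Δ = (0.1566, 1.3297).
Then the next iterate is (x, y)₁ = (-1.3434, -1.6703).

(-1.3434, -1.6703)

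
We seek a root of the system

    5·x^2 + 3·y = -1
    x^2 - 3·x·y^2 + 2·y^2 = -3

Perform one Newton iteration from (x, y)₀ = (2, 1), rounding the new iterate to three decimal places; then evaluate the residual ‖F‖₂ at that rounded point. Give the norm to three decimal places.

8.227

At (2, 1): F = (24.000, 3.000).
Jacobian J = [[10·x, 3], [2·x - 3·y^2, -6·x·y + 4·y]].
At the point, J = [[20.000, 3.000], [1.000, -8.000]] (det J = -163.000).
Solving J·Δ = −F gives Δ = (-1.233, 0.221).
Then the next iterate is (x, y)₁ = (0.767, 1.221).
Re-evaluating at (0.767, 1.221): F = (7.60445, 3.13955), so ‖F‖₂ = 8.227.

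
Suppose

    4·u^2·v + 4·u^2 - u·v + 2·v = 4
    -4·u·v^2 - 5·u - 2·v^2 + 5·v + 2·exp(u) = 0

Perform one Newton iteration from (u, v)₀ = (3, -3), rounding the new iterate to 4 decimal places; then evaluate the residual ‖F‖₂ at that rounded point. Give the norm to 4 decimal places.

At (3, -3): F = (-73.0000, -115.828926).
Jacobian J = [[8·u·v + 8·u - v, 4·u^2 - u + 2], [-4·v^2 + 2·exp(u) - 5, -8·u·v - 4·v + 5]].
At the point, J = [[-45.0000, 35.0000], [-0.828926, 89.0000]] (det J = -3975.987585).
Solving J·Δ = −F gives Δ = (-0.6144, 1.2957).
Then the next iterate is (u, v)₁ = (2.3856, -1.7043).
Re-evaluating at (2.3856, -1.7043): F = (-19.375753, -32.244839), so ‖F‖₂ = 37.6185.

37.6185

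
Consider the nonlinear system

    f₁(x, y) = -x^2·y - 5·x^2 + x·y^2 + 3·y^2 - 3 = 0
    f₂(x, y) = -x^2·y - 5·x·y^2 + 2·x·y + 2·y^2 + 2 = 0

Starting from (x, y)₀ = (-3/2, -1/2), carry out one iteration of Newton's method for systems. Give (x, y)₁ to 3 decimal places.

(-0.512, -0.277)

At (-3/2, -1/2): F = (-12.750, 7.000).
Jacobian J = [[-2·x·y - 10·x + y^2, -x^2 + 2·x·y + 6·y], [-2·x·y - 5·y^2 + 2·y, -x^2 - 10·x·y + 2·x + 4·y]].
At the point, J = [[13.750, -3.750], [-3.750, -14.750]] (det J = -216.875).
Solving J·Δ = −F gives Δ = (0.988, 0.223).
Then the next iterate is (x, y)₁ = (-0.512, -0.277).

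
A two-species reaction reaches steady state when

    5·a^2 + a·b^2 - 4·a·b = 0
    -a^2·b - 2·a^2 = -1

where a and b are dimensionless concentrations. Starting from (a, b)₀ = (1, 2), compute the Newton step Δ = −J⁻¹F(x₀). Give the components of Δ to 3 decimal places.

At (1, 2): F = (1.000, -3.000).
Jacobian J = [[10·a + b^2 - 4·b, 2·a·b - 4·a], [-2·a·b - 4·a, -a^2]].
At the point, J = [[6.000, 0.000], [-8.000, -1.000]] (det J = -6.000).
Solving J·Δ = −F gives Δ = (-0.167, -1.667).

(-0.167, -1.667)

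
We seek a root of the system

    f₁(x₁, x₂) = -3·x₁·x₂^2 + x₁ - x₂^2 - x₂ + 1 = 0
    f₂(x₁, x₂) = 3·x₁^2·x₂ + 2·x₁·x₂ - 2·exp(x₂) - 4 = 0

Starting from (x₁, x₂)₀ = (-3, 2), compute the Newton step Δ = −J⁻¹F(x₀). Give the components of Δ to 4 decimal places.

At (-3, 2): F = (28.0000, 23.221888).
Jacobian J = [[-3·x₂^2 + 1, -6·x₁·x₂ - 2·x₂ - 1], [6·x₁·x₂ + 2·x₂, 3·x₁^2 + 2·x₁ - 2·exp(x₂)]].
At the point, J = [[-11.0000, 31.0000], [-32.0000, 6.221888]] (det J = 923.559234).
Solving J·Δ = −F gives Δ = (0.5908, -0.6936).

(0.5908, -0.6936)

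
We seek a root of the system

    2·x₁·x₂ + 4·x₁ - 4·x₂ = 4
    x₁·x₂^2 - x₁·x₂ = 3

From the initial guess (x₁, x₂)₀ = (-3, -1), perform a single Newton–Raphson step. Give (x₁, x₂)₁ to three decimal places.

(0.789, -0.842)

At (-3, -1): F = (-6.000, -9.000).
Jacobian J = [[2·x₂ + 4, 2·x₁ - 4], [x₂^2 - x₂, 2·x₁·x₂ - x₁]].
At the point, J = [[2.000, -10.000], [2.000, 9.000]] (det J = 38.000).
Solving J·Δ = −F gives Δ = (3.789, 0.158).
Then the next iterate is (x₁, x₂)₁ = (0.789, -0.842).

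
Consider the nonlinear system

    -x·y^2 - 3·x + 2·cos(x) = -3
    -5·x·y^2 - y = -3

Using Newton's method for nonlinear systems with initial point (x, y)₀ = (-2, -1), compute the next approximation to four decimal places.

(4.1032, -1.7865)

At (-2, -1): F = (10.167706, 14.0000).
Jacobian J = [[-y^2 - 2·sin(x) - 3, -2·x·y], [-5·y^2, -10·x·y - 1]].
At the point, J = [[-2.181405, -4.0000], [-5.0000, -21.0000]] (det J = 25.809508).
Solving J·Δ = −F gives Δ = (6.1032, -0.7865).
Then the next iterate is (x, y)₁ = (4.1032, -1.7865).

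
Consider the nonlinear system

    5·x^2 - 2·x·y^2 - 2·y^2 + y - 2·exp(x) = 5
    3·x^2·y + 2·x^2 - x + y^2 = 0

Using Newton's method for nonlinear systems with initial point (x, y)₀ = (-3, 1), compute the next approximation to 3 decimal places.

At (-3, 1): F = (44.90043, 49.000).
Jacobian J = [[10·x - 2·y^2 - 2·exp(x), -4·x·y - 4·y + 1], [6·x·y + 4·x - 1, 3·x^2 + 2·y]].
At the point, J = [[-32.09957, 9.000], [-31.000, 29.000]] (det J = -651.88765).
Solving J·Δ = −F gives Δ = (1.321, -0.278).
Then the next iterate is (x, y)₁ = (-1.679, 0.722).

(-1.679, 0.722)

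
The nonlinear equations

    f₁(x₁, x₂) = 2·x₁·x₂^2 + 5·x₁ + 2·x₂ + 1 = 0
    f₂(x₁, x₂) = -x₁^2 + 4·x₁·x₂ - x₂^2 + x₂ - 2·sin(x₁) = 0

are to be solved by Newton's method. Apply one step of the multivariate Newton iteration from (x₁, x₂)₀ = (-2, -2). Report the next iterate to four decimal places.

(0.9822, -2.5427)

At (-2, -2): F = (-29.0000, 7.818595).
Jacobian J = [[2·x₂^2 + 5, 4·x₁·x₂ + 2], [-2·x₁ + 4·x₂ - 2·cos(x₁), 4·x₁ - 2·x₂ + 1]].
At the point, J = [[13.0000, 18.0000], [-3.167706, -3.0000]] (det J = 18.018714).
Solving J·Δ = −F gives Δ = (2.9822, -0.5427).
Then the next iterate is (x₁, x₂)₁ = (0.9822, -2.5427).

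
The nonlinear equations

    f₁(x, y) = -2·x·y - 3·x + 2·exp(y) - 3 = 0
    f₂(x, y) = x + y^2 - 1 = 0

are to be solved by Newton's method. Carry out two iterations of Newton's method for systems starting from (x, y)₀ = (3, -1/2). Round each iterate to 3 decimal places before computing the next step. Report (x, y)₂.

(-2.446, -2.243)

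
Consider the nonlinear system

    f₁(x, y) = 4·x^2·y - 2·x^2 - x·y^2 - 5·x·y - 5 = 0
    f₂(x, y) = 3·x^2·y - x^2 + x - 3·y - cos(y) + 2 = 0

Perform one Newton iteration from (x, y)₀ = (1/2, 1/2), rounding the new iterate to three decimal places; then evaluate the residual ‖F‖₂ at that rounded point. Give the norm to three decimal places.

12.255

At (1/2, 1/2): F = (-6.375, 0.24742).
Jacobian J = [[8·x·y - 4·x - y^2 - 5·y, 4·x^2 - 2·x·y - 5·x], [6·x·y - 2·x + 1, 3·x^2 + sin(y) - 3]].
At the point, J = [[-2.750, -2.000], [1.500, -1.77057]] (det J = 7.86908).
Solving J·Δ = −F gives Δ = (-1.497, -1.129).
Then the next iterate is (x, y)₁ = (-0.997, -0.629).
Re-evaluating at (-0.997, -0.629): F = (-12.23006, -0.78832), so ‖F‖₂ = 12.255.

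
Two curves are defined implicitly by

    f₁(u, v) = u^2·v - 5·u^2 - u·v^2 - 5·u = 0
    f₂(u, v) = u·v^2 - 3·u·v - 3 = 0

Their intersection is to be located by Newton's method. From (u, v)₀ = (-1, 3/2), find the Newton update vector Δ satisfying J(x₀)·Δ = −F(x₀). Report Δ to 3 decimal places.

(-0.333, -0.958)

At (-1, 3/2): F = (3.750, -0.750).
Jacobian J = [[2·u·v - 10·u - v^2 - 5, u^2 - 2·u·v], [v^2 - 3·v, 2·u·v - 3·u]].
At the point, J = [[-0.250, 4.000], [-2.250, 0.000]] (det J = 9.000).
Solving J·Δ = −F gives Δ = (-0.333, -0.958).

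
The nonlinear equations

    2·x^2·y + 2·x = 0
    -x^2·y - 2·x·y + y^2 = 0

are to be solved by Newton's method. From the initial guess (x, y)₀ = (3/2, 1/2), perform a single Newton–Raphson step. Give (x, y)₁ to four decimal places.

(0.3375, 0.6250)

At (3/2, 1/2): F = (5.2500, -2.3750).
Jacobian J = [[4·x·y + 2, 2·x^2], [-2·x·y - 2·y, -x^2 - 2·x + 2·y]].
At the point, J = [[5.0000, 4.5000], [-2.5000, -4.2500]] (det J = -10.0000).
Solving J·Δ = −F gives Δ = (-1.1625, 0.1250).
Then the next iterate is (x, y)₁ = (0.3375, 0.6250).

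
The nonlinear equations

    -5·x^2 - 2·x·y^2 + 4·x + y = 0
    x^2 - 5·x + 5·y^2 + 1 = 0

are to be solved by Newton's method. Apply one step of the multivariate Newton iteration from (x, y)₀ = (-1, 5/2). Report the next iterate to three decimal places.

(1.365, 1.632)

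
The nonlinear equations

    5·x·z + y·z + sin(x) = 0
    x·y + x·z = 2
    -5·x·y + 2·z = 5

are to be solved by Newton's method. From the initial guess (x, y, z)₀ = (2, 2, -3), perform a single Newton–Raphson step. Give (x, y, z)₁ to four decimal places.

At (2, 2, -3): F = (-35.090703, -4.0000, -31.0000).
Jacobian J = [[5·z + cos(x), z, 5·x + y], [y + z, x, x], [-5·y, -5·x, 2]].
At the point, J = [[-15.416147, -3.0000, 12.0000], [-1.0000, 2.0000, 2.0000], [-10.0000, -10.0000, 2.0000]] (det J = 44.012476).
Solving J·Δ = −F gives Δ = (-12.3561, 7.0171, -11.1951).
Then the next iterate is (x, y, z)₁ = (-10.3561, 9.0171, -14.1951).

(-10.3561, 9.0171, -14.1951)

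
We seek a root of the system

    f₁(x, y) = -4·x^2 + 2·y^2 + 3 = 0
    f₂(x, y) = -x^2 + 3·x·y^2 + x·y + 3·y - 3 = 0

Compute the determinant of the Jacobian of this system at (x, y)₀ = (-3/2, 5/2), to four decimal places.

-494.5000

J = [[-8·x, 4·y], [-2·x + 3·y^2 + y, 6·x·y + x + 3]].
At the point, J = [[12.0000, 10.0000], [24.2500, -21.0000]].
det J = -494.5000.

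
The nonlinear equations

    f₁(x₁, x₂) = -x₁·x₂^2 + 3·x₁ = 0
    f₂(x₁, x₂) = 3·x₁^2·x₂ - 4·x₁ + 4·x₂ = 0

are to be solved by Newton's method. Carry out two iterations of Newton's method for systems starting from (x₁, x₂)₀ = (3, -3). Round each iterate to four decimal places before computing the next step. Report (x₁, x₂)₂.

At (3, -3): F = (-18.0000, -105.0000).
Jacobian J = [[-x₂^2 + 3, -2·x₁·x₂], [6·x₁·x₂ - 4, 3·x₁^2 + 4]].
At the point, J = [[-6.0000, 18.0000], [-58.0000, 31.0000]] (det J = 858.0000).
Solving J·Δ = −F gives Δ = (-1.5524, 0.4825).
Then the next iterate is (x₁, x₂)₁ = (1.4476, -2.5175).
Round to (1.4476, -2.5175) and repeat: F = (-4.831808, -31.687009), J = [[-3.337806, 7.288666], [-25.865998, 10.286637]].
Δ = (-1.1755, 0.1246), so (x₁, x₂)₂ = (0.2721, -2.3929).

(0.2721, -2.3929)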